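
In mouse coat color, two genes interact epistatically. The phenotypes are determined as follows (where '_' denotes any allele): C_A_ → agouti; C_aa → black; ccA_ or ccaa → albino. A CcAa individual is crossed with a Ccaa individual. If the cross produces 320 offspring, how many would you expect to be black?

Cross: CcAa × Ccaa — consider each gene separately:
C gene: Cc × Cc → 1 CC, 2 Cc, 1 cc → 3 C_ : 1 cc (out of 4)
A gene: Aa × aa → 2 Aa, 2 aa → 2 A_ : 2 aa (out of 4)
Genotype classes (out of 4 × 4 = 16): C_A_ = 3×2 = 6; C_aa = 3×2 = 6; ccA_ = 1×2 = 2; ccaa = 1×2 = 2
Apply the phenotype rules: C_A_ (6) → agouti; C_aa (6) → black; ccA_ (2) + ccaa (2) → albino
Phenotype counts (out of 16): 6 agouti, 6 black, 4 albino
black: 6 out of 16 → fraction 3/8
Expected count = 3/8 × 320 = 120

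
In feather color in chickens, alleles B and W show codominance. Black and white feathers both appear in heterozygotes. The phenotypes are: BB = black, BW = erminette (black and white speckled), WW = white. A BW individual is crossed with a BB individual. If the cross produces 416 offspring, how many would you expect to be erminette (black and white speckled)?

Punnett square for BW × BB:
Offspring genotypes: 2 BB, 2 BW
Phenotype counts: 2 black, 2 erminette (black and white speckled)
erminette (black and white speckled): 2 out of 4 → fraction 1/2
Expected count = 1/2 × 416 = 208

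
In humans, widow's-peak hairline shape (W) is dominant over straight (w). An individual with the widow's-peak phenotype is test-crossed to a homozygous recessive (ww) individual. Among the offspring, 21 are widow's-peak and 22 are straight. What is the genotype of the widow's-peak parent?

Test cross: ? × ww
Offspring: 21 widow's-peak, 22 straight — approximately 1:1.
A 1:1 ratio in a test cross indicates the unknown parent is heterozygous (Ww).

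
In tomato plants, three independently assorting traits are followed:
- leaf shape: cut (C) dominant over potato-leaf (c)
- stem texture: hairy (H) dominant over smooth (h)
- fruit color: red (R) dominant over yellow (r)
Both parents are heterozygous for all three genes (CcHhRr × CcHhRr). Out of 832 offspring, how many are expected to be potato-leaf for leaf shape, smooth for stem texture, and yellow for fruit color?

Trihybrid cross: CcHhRr × CcHhRr
Each trait segregates independently with a 3:1 phenotypic ratio, so each gene contributes 3/4 (dominant) or 1/4 (recessive).
Target: potato-leaf (leaf shape), smooth (stem texture), yellow (fruit color)
Probability = product of independent per-trait probabilities
= 1/4 × 1/4 × 1/4 = 1/64
Expected count = 1/64 × 832 = 13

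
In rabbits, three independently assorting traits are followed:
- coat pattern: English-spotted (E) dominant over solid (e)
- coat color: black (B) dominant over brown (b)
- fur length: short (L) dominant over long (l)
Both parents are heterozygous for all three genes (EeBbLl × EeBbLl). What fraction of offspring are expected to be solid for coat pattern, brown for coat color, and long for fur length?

Trihybrid cross: EeBbLl × EeBbLl
Each trait segregates independently with a 3:1 phenotypic ratio, so each gene contributes 3/4 (dominant) or 1/4 (recessive).
Target: solid (coat pattern), brown (coat color), long (fur length)
Probability = product of independent per-trait probabilities
= 1/4 × 1/4 × 1/4 = 1/64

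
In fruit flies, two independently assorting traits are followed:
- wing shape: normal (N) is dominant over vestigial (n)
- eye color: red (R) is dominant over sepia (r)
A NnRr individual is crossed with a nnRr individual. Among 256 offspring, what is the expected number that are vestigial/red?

Dihybrid cross NnRr × nnRr — consider each gene separately:
wing shape: Nn × nn → 2 Nn, 2 nn → 2 N_ : 2 nn (out of 4)
eye color: Rr × Rr → 1 RR, 2 Rr, 1 rr → 3 R_ : 1 rr (out of 4)
Combine (counts out of 4 × 4 = 16): normal/red (N_R_) = 2×3 = 6; normal/sepia (N_rr) = 2×1 = 2; vestigial/red (nnR_) = 2×3 = 6; vestigial/sepia (nnrr) = 2×1 = 2
Phenotype counts (out of 16): 6 normal/red, 2 normal/sepia, 6 vestigial/red, 2 vestigial/sepia
vestigial/red: 6 out of 16 → fraction 3/8
Expected count = 3/8 × 256 = 96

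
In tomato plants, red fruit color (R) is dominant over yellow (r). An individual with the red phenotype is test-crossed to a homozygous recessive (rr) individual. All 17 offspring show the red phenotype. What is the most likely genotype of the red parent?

Test cross: ? × rr
All offspring are red.
If the unknown parent were heterozygous (Rr), about half of 17 offspring would be yellow; none are. The unknown parent is most likely homozygous dominant (RR).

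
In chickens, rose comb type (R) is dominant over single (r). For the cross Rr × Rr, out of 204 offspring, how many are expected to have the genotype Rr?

Punnett square for Rr × Rr:
Offspring genotypes: 1 RR, 2 Rr, 1 rr
Total offspring: 4
Count with target: 2
Probability: 2/4 = 1/2
Expected count = 1/2 × 204 = 102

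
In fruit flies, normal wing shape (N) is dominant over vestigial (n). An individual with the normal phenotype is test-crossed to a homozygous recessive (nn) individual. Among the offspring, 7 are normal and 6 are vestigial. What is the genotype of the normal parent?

Test cross: ? × nn
Offspring: 7 normal, 6 vestigial — approximately 1:1.
A 1:1 ratio in a test cross indicates the unknown parent is heterozygous (Nn).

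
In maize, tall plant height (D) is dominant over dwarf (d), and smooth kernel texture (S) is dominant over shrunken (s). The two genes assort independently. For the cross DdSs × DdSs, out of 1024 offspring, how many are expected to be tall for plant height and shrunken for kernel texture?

Dihybrid cross DdSs × DdSs — consider each gene separately:
plant height: Dd × Dd → 1 DD, 2 Dd, 1 dd → 3 D_ : 1 dd (out of 4)
kernel texture: Ss × Ss → 1 SS, 2 Ss, 1 ss → 3 S_ : 1 ss (out of 4)
Looking for: tall (D_) and shrunken (ss)
P(tall) = 3/4, P(shrunken) = 1/4
P(both) = 3/4 × 1/4 = 3/16
Expected count = 3/16 × 1024 = 192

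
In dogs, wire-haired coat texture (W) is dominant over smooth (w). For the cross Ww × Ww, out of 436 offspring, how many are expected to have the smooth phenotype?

Punnett square for Ww × Ww:
Offspring genotypes: 1 WW, 2 Ww, 1 ww
Total offspring: 4
Count with target: 1
Probability: 1/4
Expected count = 1/4 × 436 = 109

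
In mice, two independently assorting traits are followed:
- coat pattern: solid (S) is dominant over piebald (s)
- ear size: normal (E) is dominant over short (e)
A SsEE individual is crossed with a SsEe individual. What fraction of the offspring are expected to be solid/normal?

Dihybrid cross SsEE × SsEe — consider each gene separately:
coat pattern: Ss × Ss → 1 SS, 2 Ss, 1 ss → 3 S_ : 1 ss (out of 4)
ear size: EE × Ee → 2 EE, 2 Ee → 4 E_ (out of 4)
Combine (counts out of 4 × 4 = 16): solid/normal (S_E_) = 3×4 = 12; piebald/normal (ssE_) = 1×4 = 4
Phenotype counts (out of 16): 12 solid/normal, 4 piebald/normal
solid/normal: 12 out of 16
Probability: 12/16 = 3/4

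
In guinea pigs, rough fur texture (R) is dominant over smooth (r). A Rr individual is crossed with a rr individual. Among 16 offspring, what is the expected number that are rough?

Punnett square for Rr × rr:
Offspring genotypes: 2 Rr, 2 rr
rough: 2, smooth: 2
rough: 2 out of 4 → fraction 1/2
Expected count = 1/2 × 16 = 8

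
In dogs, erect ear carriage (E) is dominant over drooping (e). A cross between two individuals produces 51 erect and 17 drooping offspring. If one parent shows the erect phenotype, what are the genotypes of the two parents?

Observed offspring: 51 erect, 17 drooping
The observed ratio simplifies to 3:1. Drooping (ee) offspring appear, so each parent must contribute one e allele. The parent stated to show erect carries E, so it is Ee. The other parent is then either Ee or ee: Ee × ee would give a 1:1 split, whereas Ee × Ee gives 3:1 — matching the data. So both parents are heterozygous (Ee × Ee).
Parent genotypes: Ee × Ee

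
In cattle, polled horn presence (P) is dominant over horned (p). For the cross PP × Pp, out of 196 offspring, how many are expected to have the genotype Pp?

Punnett square for PP × Pp:
Offspring genotypes: 2 PP, 2 Pp
Total offspring: 4
Count with target: 2
Probability: 2/4 = 1/2
Expected count = 1/2 × 196 = 98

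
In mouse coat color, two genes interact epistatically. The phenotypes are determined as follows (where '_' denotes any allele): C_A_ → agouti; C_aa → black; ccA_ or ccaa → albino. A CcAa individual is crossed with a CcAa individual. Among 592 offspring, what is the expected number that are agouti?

Cross: CcAa × CcAa — consider each gene separately:
C gene: Cc × Cc → 1 CC, 2 Cc, 1 cc → 3 C_ : 1 cc (out of 4)
A gene: Aa × Aa → 1 AA, 2 Aa, 1 aa → 3 A_ : 1 aa (out of 4)
Genotype classes (out of 4 × 4 = 16): C_A_ = 3×3 = 9; C_aa = 3×1 = 3; ccA_ = 1×3 = 3; ccaa = 1×1 = 1
Apply the phenotype rules: C_A_ (9) → agouti; C_aa (3) → black; ccA_ (3) + ccaa (1) → albino
Phenotype counts (out of 16): 9 agouti, 3 black, 4 albino
agouti: 9 out of 16 → fraction 9/16
Expected count = 9/16 × 592 = 333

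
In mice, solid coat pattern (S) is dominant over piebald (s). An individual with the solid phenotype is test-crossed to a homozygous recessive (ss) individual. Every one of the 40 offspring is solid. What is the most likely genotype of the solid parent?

Test cross: ? × ss
All offspring are solid.
If the unknown parent were heterozygous (Ss), about half of 40 offspring would be piebald; none are. The unknown parent is most likely homozygous dominant (SS).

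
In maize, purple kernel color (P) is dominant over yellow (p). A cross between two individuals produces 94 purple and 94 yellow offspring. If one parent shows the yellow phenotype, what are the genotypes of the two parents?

Observed offspring: 94 purple, 94 yellow
The observed ratio simplifies to 1:1. One parent shows yellow, so its genotype must be pp. A 1:1 offspring split requires the other parent to be heterozygous (Pp).
Parent genotypes: pp × Pp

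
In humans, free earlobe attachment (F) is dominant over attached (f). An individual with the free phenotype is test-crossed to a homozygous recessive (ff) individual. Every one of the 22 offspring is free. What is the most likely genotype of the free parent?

Test cross: ? × ff
All offspring are free.
If the unknown parent were heterozygous (Ff), about half of 22 offspring would be attached; none are. The unknown parent is most likely homozygous dominant (FF).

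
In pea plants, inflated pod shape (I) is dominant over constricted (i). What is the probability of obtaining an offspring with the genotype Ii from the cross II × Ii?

Punnett square for II × Ii:
Offspring genotypes: 2 II, 2 Ii
Total offspring: 4
Count with target: 2
Probability: 2/4 = 1/2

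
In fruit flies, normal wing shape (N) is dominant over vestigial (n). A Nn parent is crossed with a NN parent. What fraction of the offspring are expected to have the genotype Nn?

Punnett square for Nn × NN:
Offspring genotypes: 2 NN, 2 Nn
Total offspring: 4
Count with target: 2
Probability: 2/4 = 1/2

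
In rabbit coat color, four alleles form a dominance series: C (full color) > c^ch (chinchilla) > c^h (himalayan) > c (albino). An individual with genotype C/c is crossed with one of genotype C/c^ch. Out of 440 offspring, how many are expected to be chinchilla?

Cross: C/c × C/c^ch
Allele dominance: C > c^ch > c^h > c
Offspring genotypes: 1 C/C, 1 C/c^ch, 1 C/c, 1 c^ch/c
Phenotype counts: 3 full color, 1 chinchilla
chinchilla: 1 out of 4 → fraction 1/4
Expected count = 1/4 × 440 = 110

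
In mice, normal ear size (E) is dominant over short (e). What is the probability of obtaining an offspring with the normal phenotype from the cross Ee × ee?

Punnett square for Ee × ee:
Offspring genotypes: 2 Ee, 2 ee
Total offspring: 4
Count with target: 2
Probability: 2/4 = 1/2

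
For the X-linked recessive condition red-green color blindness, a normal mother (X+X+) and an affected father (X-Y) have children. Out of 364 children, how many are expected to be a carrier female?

Cross: X+X+ × X-Y
Offspring: 2 X+X-, 2 X+Y
Probability of a carrier female: 2/4 = 1/2
Expected count = 1/2 × 364 = 182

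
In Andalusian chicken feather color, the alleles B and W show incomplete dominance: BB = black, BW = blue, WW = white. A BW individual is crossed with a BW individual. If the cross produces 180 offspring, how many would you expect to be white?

Punnett square for BW × BW:
Offspring genotypes: 1 BB, 2 BW, 1 WW
Phenotype counts: 1 black, 2 blue, 1 white
white: 1 out of 4 → fraction 1/4
Expected count = 1/4 × 180 = 45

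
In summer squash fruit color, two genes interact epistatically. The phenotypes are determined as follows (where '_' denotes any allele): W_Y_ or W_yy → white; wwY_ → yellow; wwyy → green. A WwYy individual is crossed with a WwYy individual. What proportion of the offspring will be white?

Cross: WwYy × WwYy — consider each gene separately:
W gene: Ww × Ww → 1 WW, 2 Ww, 1 ww → 3 W_ : 1 ww (out of 4)
Y gene: Yy × Yy → 1 YY, 2 Yy, 1 yy → 3 Y_ : 1 yy (out of 4)
Genotype classes (out of 4 × 4 = 16): W_Y_ = 3×3 = 9; W_yy = 3×1 = 3; wwY_ = 1×3 = 3; wwyy = 1×1 = 1
Apply the phenotype rules: W_Y_ (9) + W_yy (3) → white; wwY_ (3) → yellow; wwyy (1) → green
Phenotype counts (out of 16): 12 white, 3 yellow, 1 green
white: 12 out of 16
Probability: 12/16 = 3/4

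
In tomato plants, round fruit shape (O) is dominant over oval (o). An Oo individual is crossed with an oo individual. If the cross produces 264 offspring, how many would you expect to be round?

Punnett square for Oo × oo:
Offspring genotypes: 2 Oo, 2 oo
round: 2, oval: 2
round: 2 out of 4 → fraction 1/2
Expected count = 1/2 × 264 = 132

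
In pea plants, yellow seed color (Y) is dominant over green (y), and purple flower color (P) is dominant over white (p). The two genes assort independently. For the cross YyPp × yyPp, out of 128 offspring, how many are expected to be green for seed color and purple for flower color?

Dihybrid cross YyPp × yyPp — consider each gene separately:
seed color: Yy × yy → 2 Yy, 2 yy → 2 Y_ : 2 yy (out of 4)
flower color: Pp × Pp → 1 PP, 2 Pp, 1 pp → 3 P_ : 1 pp (out of 4)
Looking for: green (yy) and purple (P_)
P(green) = 2/4, P(purple) = 3/4
P(both) = 2/4 × 3/4 = 6/16 = 3/8
Expected count = 3/8 × 128 = 48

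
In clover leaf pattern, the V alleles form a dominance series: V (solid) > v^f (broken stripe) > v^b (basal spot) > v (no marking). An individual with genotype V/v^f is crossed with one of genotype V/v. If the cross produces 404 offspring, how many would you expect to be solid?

Cross: V/v^f × V/v
Allele dominance: V > v^f > v^b > v
Offspring genotypes: 1 V/V, 1 V/v, 1 V/v^f, 1 v^f/v
Phenotype counts: 3 solid, 1 broken stripe
solid: 3 out of 4 → fraction 3/4
Expected count = 3/4 × 404 = 303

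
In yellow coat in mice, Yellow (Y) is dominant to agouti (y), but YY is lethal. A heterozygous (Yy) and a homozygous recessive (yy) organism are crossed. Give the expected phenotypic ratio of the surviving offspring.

Cross: Yy × yy
Punnett square offspring (before lethality): 2 Yy, 2 yy
No YY offspring are produced in this cross.
Ratio: 1 yellow : 1 agouti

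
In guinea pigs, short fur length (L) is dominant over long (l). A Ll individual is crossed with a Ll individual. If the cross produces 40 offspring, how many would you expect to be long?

Punnett square for Ll × Ll:
Offspring genotypes: 1 LL, 2 Ll, 1 ll
short: 3, long: 1
long: 1 out of 4 → fraction 1/4
Expected count = 1/4 × 40 = 10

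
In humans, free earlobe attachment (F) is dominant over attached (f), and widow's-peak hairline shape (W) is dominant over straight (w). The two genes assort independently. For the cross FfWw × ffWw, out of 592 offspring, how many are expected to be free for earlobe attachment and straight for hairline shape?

Dihybrid cross FfWw × ffWw — consider each gene separately:
earlobe attachment: Ff × ff → 2 Ff, 2 ff → 2 F_ : 2 ff (out of 4)
hairline shape: Ww × Ww → 1 WW, 2 Ww, 1 ww → 3 W_ : 1 ww (out of 4)
Looking for: free (F_) and straight (ww)
P(free) = 2/4, P(straight) = 1/4
P(both) = 2/4 × 1/4 = 2/16 = 1/8
Expected count = 1/8 × 592 = 74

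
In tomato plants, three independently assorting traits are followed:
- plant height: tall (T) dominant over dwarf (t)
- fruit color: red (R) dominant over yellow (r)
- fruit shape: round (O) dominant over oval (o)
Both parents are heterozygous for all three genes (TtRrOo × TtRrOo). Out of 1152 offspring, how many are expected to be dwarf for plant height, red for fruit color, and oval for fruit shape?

Trihybrid cross: TtRrOo × TtRrOo
Each trait segregates independently with a 3:1 phenotypic ratio, so each gene contributes 3/4 (dominant) or 1/4 (recessive).
Target: dwarf (plant height), red (fruit color), oval (fruit shape)
Probability = product of independent per-trait probabilities
= 1/4 × 3/4 × 1/4 = 3/64
Expected count = 3/64 × 1152 = 54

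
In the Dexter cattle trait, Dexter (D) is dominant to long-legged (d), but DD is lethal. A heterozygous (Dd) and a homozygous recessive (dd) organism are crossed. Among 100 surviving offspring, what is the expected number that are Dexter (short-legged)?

Cross: Dd × dd
Punnett square offspring (before lethality): 2 Dd, 2 dd
No DD offspring are produced in this cross.
Dexter (short-legged): 2 out of 4 → fraction 1/2
Expected count = 1/2 × 100 = 50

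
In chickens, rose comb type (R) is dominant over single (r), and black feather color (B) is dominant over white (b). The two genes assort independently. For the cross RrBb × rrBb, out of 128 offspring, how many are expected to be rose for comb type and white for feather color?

Dihybrid cross RrBb × rrBb — consider each gene separately:
comb type: Rr × rr → 2 Rr, 2 rr → 2 R_ : 2 rr (out of 4)
feather color: Bb × Bb → 1 BB, 2 Bb, 1 bb → 3 B_ : 1 bb (out of 4)
Looking for: rose (R_) and white (bb)
P(rose) = 2/4, P(white) = 1/4
P(both) = 2/4 × 1/4 = 2/16 = 1/8
Expected count = 1/8 × 128 = 16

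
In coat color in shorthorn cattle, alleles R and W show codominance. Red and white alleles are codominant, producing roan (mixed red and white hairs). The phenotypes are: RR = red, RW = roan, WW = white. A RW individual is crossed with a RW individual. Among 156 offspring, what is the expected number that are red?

Punnett square for RW × RW:
Offspring genotypes: 1 RR, 2 RW, 1 WW
Phenotype counts: 1 red, 2 roan, 1 white
red: 1 out of 4 → fraction 1/4
Expected count = 1/4 × 156 = 39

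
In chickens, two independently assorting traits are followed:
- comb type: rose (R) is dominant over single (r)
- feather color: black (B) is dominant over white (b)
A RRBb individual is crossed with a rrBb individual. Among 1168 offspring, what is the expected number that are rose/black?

Dihybrid cross RRBb × rrBb — consider each gene separately:
comb type: RR × rr → 4 Rr → 4 R_ (out of 4)
feather color: Bb × Bb → 1 BB, 2 Bb, 1 bb → 3 B_ : 1 bb (out of 4)
Combine (counts out of 4 × 4 = 16): rose/black (R_B_) = 4×3 = 12; rose/white (R_bb) = 4×1 = 4
Phenotype counts (out of 16): 12 rose/black, 4 rose/white
rose/black: 12 out of 16 → fraction 3/4
Expected count = 3/4 × 1168 = 876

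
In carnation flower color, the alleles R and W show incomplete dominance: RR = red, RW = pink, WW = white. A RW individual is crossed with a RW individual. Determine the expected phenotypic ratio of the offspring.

Punnett square for RW × RW:
Offspring genotypes: 1 RR, 2 RW, 1 WW
Phenotype counts: 1 red, 2 pink, 1 white
Ratio: 1 red : 2 pink : 1 white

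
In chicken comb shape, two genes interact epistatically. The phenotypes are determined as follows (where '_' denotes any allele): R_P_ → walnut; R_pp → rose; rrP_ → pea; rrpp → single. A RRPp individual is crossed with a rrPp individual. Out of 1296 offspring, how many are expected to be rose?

Cross: RRPp × rrPp — consider each gene separately:
R gene: RR × rr → 4 Rr → 4 R_ (out of 4)
P gene: Pp × Pp → 1 PP, 2 Pp, 1 pp → 3 P_ : 1 pp (out of 4)
Genotype classes (out of 4 × 4 = 16): R_P_ = 4×3 = 12; R_pp = 4×1 = 4
Apply the phenotype rules: R_P_ (12) → walnut; R_pp (4) → rose
Phenotype counts (out of 16): 12 walnut, 4 rose
rose: 4 out of 16 → fraction 1/4
Expected count = 1/4 × 1296 = 324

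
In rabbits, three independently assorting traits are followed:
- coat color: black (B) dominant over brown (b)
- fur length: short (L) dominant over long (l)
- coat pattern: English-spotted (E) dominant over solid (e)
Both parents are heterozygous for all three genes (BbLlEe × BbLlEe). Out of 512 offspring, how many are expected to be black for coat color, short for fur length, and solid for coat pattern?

Trihybrid cross: BbLlEe × BbLlEe
Each trait segregates independently with a 3:1 phenotypic ratio, so each gene contributes 3/4 (dominant) or 1/4 (recessive).
Target: black (coat color), short (fur length), solid (coat pattern)
Probability = product of independent per-trait probabilities
= 3/4 × 3/4 × 1/4 = 9/64
Expected count = 9/64 × 512 = 72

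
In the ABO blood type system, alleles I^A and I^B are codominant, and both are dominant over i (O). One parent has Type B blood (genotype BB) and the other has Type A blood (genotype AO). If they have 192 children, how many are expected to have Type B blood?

Cross: BB × AO
Possible offspring genotypes: 2 AB, 2 BO
Blood type counts: 2 Type AB, 2 Type B
Probability of Type B: 2/4 = 1/2
Expected count = 1/2 × 192 = 96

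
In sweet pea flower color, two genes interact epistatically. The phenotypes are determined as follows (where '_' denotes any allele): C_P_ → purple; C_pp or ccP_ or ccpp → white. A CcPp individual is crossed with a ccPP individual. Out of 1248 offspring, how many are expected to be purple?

Cross: CcPp × ccPP — consider each gene separately:
C gene: Cc × cc → 2 Cc, 2 cc → 2 C_ : 2 cc (out of 4)
P gene: Pp × PP → 2 PP, 2 Pp → 4 P_ (out of 4)
Genotype classes (out of 4 × 4 = 16): C_P_ = 2×4 = 8; ccP_ = 2×4 = 8
Apply the phenotype rules: C_P_ (8) → purple; ccP_ (8) → white
Phenotype counts (out of 16): 8 purple, 8 white
purple: 8 out of 16 → fraction 1/2
Expected count = 1/2 × 1248 = 624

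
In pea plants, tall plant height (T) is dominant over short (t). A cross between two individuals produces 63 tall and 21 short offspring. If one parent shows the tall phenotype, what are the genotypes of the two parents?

Observed offspring: 63 tall, 21 short
The observed ratio simplifies to 3:1. Short (tt) offspring appear, so each parent must contribute one t allele. The parent stated to show tall carries T, so it is Tt. The other parent is then either Tt or tt: Tt × tt would give a 1:1 split, whereas Tt × Tt gives 3:1 — matching the data. So both parents are heterozygous (Tt × Tt).
Parent genotypes: Tt × Tt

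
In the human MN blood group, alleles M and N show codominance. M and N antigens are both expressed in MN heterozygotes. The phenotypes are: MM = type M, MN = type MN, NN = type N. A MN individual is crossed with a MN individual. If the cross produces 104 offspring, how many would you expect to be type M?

Punnett square for MN × MN:
Offspring genotypes: 1 MM, 2 MN, 1 NN
Phenotype counts: 1 type M, 2 type MN, 1 type N
type M: 1 out of 4 → fraction 1/4
Expected count = 1/4 × 104 = 26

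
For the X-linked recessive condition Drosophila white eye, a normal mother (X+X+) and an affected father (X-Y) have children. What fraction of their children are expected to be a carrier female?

Cross: X+X+ × X-Y
Offspring: 2 X+X-, 2 X+Y
Probability of a carrier female: 2/4 = 1/2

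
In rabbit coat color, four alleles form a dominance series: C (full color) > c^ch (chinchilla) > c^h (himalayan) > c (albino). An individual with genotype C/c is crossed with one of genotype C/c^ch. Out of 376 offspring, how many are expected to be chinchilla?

Cross: C/c × C/c^ch
Allele dominance: C > c^ch > c^h > c
Offspring genotypes: 1 C/C, 1 C/c^ch, 1 C/c, 1 c^ch/c
Phenotype counts: 3 full color, 1 chinchilla
chinchilla: 1 out of 4 → fraction 1/4
Expected count = 1/4 × 376 = 94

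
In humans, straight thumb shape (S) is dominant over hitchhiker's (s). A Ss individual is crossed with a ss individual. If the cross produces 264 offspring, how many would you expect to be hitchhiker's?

Punnett square for Ss × ss:
Offspring genotypes: 2 Ss, 2 ss
straight: 2, hitchhiker's: 2
hitchhiker's: 2 out of 4 → fraction 1/2
Expected count = 1/2 × 264 = 132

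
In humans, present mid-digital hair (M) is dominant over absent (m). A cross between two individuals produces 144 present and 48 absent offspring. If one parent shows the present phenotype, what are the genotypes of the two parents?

Observed offspring: 144 present, 48 absent
The observed ratio simplifies to 3:1. Absent (mm) offspring appear, so each parent must contribute one m allele. The parent stated to show present carries M, so it is Mm. The other parent is then either Mm or mm: Mm × mm would give a 1:1 split, whereas Mm × Mm gives 3:1 — matching the data. So both parents are heterozygous (Mm × Mm).
Parent genotypes: Mm × Mm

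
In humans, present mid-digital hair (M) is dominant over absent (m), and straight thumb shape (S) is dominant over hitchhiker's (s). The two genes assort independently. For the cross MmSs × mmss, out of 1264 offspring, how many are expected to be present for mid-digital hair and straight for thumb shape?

Dihybrid cross MmSs × mmss — consider each gene separately:
mid-digital hair: Mm × mm → 2 Mm, 2 mm → 2 M_ : 2 mm (out of 4)
thumb shape: Ss × ss → 2 Ss, 2 ss → 2 S_ : 2 ss (out of 4)
Looking for: present (M_) and straight (S_)
P(present) = 2/4, P(straight) = 2/4
P(both) = 2/4 × 2/4 = 4/16 = 1/4
Expected count = 1/4 × 1264 = 316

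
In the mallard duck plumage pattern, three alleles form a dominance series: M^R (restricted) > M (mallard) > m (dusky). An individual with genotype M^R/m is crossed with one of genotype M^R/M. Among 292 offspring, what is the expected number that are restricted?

Cross: M^R/m × M^R/M
Allele dominance: M^R > M > m
Offspring genotypes: 1 M^R/M^R, 1 M^R/M, 1 M^R/m, 1 M/m
Phenotype counts: 3 restricted, 1 mallard
restricted: 3 out of 4 → fraction 3/4
Expected count = 3/4 × 292 = 219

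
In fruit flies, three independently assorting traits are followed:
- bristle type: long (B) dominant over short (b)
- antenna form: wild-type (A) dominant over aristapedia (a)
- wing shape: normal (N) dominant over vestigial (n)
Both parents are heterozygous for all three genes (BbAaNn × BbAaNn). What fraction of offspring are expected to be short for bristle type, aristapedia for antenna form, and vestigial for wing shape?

Trihybrid cross: BbAaNn × BbAaNn
Each trait segregates independently with a 3:1 phenotypic ratio, so each gene contributes 3/4 (dominant) or 1/4 (recessive).
Target: short (bristle type), aristapedia (antenna form), vestigial (wing shape)
Probability = product of independent per-trait probabilities
= 1/4 × 1/4 × 1/4 = 1/64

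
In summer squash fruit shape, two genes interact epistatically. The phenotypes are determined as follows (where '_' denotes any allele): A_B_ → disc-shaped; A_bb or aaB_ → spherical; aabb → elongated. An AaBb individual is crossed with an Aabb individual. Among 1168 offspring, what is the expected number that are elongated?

Cross: AaBb × Aabb — consider each gene separately:
A gene: Aa × Aa → 1 AA, 2 Aa, 1 aa → 3 A_ : 1 aa (out of 4)
B gene: Bb × bb → 2 Bb, 2 bb → 2 B_ : 2 bb (out of 4)
Genotype classes (out of 4 × 4 = 16): A_B_ = 3×2 = 6; A_bb = 3×2 = 6; aaB_ = 1×2 = 2; aabb = 1×2 = 2
Apply the phenotype rules: A_B_ (6) → disc-shaped; A_bb (6) + aaB_ (2) → spherical; aabb (2) → elongated
Phenotype counts (out of 16): 6 disc-shaped, 8 spherical, 2 elongated
elongated: 2 out of 16 → fraction 1/8
Expected count = 1/8 × 1168 = 146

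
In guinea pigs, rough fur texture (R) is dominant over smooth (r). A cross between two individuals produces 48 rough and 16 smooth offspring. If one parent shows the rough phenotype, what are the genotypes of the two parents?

Observed offspring: 48 rough, 16 smooth
The observed ratio simplifies to 3:1. Smooth (rr) offspring appear, so each parent must contribute one r allele. The parent stated to show rough carries R, so it is Rr. The other parent is then either Rr or rr: Rr × rr would give a 1:1 split, whereas Rr × Rr gives 3:1 — matching the data. So both parents are heterozygous (Rr × Rr).
Parent genotypes: Rr × Rr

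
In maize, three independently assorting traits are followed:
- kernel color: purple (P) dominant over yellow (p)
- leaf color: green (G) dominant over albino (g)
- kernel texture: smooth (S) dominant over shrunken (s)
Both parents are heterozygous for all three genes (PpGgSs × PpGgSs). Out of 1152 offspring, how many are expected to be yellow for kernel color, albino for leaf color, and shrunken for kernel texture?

Trihybrid cross: PpGgSs × PpGgSs
Each trait segregates independently with a 3:1 phenotypic ratio, so each gene contributes 3/4 (dominant) or 1/4 (recessive).
Target: yellow (kernel color), albino (leaf color), shrunken (kernel texture)
Probability = product of independent per-trait probabilities
= 1/4 × 1/4 × 1/4 = 1/64
Expected count = 1/64 × 1152 = 18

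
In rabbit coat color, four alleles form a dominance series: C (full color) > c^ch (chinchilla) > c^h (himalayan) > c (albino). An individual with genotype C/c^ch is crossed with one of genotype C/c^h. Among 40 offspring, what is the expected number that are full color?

Cross: C/c^ch × C/c^h
Allele dominance: C > c^ch > c^h > c
Offspring genotypes: 1 C/C, 1 C/c^h, 1 C/c^ch, 1 c^ch/c^h
Phenotype counts: 3 full color, 1 chinchilla
full color: 3 out of 4 → fraction 3/4
Expected count = 3/4 × 40 = 30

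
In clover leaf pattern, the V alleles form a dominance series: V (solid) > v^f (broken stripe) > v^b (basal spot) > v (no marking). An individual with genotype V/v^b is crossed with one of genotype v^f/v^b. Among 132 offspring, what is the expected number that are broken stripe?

Cross: V/v^b × v^f/v^b
Allele dominance: V > v^f > v^b > v
Offspring genotypes: 1 V/v^f, 1 V/v^b, 1 v^f/v^b, 1 v^b/v^b
Phenotype counts: 2 solid, 1 broken stripe, 1 basal spot
broken stripe: 1 out of 4 → fraction 1/4
Expected count = 1/4 × 132 = 33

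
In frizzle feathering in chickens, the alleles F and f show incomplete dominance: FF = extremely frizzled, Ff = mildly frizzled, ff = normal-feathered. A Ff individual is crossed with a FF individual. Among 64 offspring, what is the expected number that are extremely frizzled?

Punnett square for Ff × FF:
Offspring genotypes: 2 FF, 2 Ff
Phenotype counts: 2 extremely frizzled, 2 mildly frizzled
extremely frizzled: 2 out of 4 → fraction 1/2
Expected count = 1/2 × 64 = 32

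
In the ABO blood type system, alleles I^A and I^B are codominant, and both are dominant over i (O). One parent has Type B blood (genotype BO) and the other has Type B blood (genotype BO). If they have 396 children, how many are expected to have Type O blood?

Cross: BO × BO
Possible offspring genotypes: 1 BB, 2 BO, 1 OO
Blood type counts: 3 Type B, 1 Type O
Probability of Type O: 1/4
Expected count = 1/4 × 396 = 99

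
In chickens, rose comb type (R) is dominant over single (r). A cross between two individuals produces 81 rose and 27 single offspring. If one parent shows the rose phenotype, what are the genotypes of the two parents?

Observed offspring: 81 rose, 27 single
The observed ratio simplifies to 3:1. Single (rr) offspring appear, so each parent must contribute one r allele. The parent stated to show rose carries R, so it is Rr. The other parent is then either Rr or rr: Rr × rr would give a 1:1 split, whereas Rr × Rr gives 3:1 — matching the data. So both parents are heterozygous (Rr × Rr).
Parent genotypes: Rr × Rr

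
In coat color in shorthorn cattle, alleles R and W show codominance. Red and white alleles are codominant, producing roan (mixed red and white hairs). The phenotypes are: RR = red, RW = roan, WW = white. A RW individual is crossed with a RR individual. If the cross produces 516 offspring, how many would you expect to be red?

Punnett square for RW × RR:
Offspring genotypes: 2 RR, 2 RW
Phenotype counts: 2 red, 2 roan
red: 2 out of 4 → fraction 1/2
Expected count = 1/2 × 516 = 258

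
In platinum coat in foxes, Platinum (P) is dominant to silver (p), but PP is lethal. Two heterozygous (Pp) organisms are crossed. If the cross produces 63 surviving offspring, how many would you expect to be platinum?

Cross: Pp × Pp
Punnett square offspring (before lethality): 1 PP, 2 Pp, 1 pp
The PP genotype is lethal (embryos die); surviving offspring: 2 Pp, 1 pp
platinum: 2 out of 3 → fraction 2/3
Expected count = 2/3 × 63 = 42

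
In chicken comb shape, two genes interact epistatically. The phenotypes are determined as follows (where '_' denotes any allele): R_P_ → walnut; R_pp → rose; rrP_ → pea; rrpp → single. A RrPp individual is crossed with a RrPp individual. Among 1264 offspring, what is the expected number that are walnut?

Cross: RrPp × RrPp — consider each gene separately:
R gene: Rr × Rr → 1 RR, 2 Rr, 1 rr → 3 R_ : 1 rr (out of 4)
P gene: Pp × Pp → 1 PP, 2 Pp, 1 pp → 3 P_ : 1 pp (out of 4)
Genotype classes (out of 4 × 4 = 16): R_P_ = 3×3 = 9; R_pp = 3×1 = 3; rrP_ = 1×3 = 3; rrpp = 1×1 = 1
Apply the phenotype rules: R_P_ (9) → walnut; R_pp (3) → rose; rrP_ (3) → pea; rrpp (1) → single
Phenotype counts (out of 16): 9 walnut, 3 rose, 3 pea, 1 single
walnut: 9 out of 16 → fraction 9/16
Expected count = 9/16 × 1264 = 711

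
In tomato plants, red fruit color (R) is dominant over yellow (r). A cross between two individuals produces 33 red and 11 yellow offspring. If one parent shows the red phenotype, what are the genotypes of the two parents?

Observed offspring: 33 red, 11 yellow
The observed ratio simplifies to 3:1. Yellow (rr) offspring appear, so each parent must contribute one r allele. The parent stated to show red carries R, so it is Rr. The other parent is then either Rr or rr: Rr × rr would give a 1:1 split, whereas Rr × Rr gives 3:1 — matching the data. So both parents are heterozygous (Rr × Rr).
Parent genotypes: Rr × Rr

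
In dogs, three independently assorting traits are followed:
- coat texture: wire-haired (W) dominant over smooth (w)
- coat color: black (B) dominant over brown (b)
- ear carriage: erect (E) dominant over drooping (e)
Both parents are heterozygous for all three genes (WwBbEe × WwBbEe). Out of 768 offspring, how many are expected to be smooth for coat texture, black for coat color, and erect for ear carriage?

Trihybrid cross: WwBbEe × WwBbEe
Each trait segregates independently with a 3:1 phenotypic ratio, so each gene contributes 3/4 (dominant) or 1/4 (recessive).
Target: smooth (coat texture), black (coat color), erect (ear carriage)
Probability = product of independent per-trait probabilities
= 1/4 × 3/4 × 3/4 = 9/64
Expected count = 9/64 × 768 = 108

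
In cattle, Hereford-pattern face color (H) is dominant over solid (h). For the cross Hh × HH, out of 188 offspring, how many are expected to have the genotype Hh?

Punnett square for Hh × HH:
Offspring genotypes: 2 HH, 2 Hh
Total offspring: 4
Count with target: 2
Probability: 2/4 = 1/2
Expected count = 1/2 × 188 = 94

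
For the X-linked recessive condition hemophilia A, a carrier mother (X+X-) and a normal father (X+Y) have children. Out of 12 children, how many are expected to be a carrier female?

Cross: X+X- × X+Y
Offspring: 1 X+X+, 1 X+Y, 1 X+X-, 1 X-Y
Probability of a carrier female: 1/4
Expected count = 1/4 × 12 = 3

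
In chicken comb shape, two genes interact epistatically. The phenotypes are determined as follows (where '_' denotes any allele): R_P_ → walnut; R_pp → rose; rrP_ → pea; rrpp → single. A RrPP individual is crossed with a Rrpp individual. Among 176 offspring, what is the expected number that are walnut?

Cross: RrPP × Rrpp — consider each gene separately:
R gene: Rr × Rr → 1 RR, 2 Rr, 1 rr → 3 R_ : 1 rr (out of 4)
P gene: PP × pp → 4 Pp → 4 P_ (out of 4)
Genotype classes (out of 4 × 4 = 16): R_P_ = 3×4 = 12; rrP_ = 1×4 = 4
Apply the phenotype rules: R_P_ (12) → walnut; rrP_ (4) → pea
Phenotype counts (out of 16): 12 walnut, 4 pea
walnut: 12 out of 16 → fraction 3/4
Expected count = 3/4 × 176 = 132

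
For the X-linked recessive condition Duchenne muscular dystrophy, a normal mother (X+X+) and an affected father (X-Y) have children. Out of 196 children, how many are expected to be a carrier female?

Cross: X+X+ × X-Y
Offspring: 2 X+X-, 2 X+Y
Probability of a carrier female: 2/4 = 1/2
Expected count = 1/2 × 196 = 98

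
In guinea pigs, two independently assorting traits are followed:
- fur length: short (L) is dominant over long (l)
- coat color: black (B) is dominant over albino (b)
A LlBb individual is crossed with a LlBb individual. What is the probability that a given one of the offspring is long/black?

Dihybrid cross LlBb × LlBb — consider each gene separately:
fur length: Ll × Ll → 1 LL, 2 Ll, 1 ll → 3 L_ : 1 ll (out of 4)
coat color: Bb × Bb → 1 BB, 2 Bb, 1 bb → 3 B_ : 1 bb (out of 4)
Combine (counts out of 4 × 4 = 16): short/black (L_B_) = 3×3 = 9; short/albino (L_bb) = 3×1 = 3; long/black (llB_) = 1×3 = 3; long/albino (llbb) = 1×1 = 1
Phenotype counts (out of 16): 9 short/black, 3 short/albino, 3 long/black, 1 long/albino
long/black: 3 out of 16
Probability: 3/16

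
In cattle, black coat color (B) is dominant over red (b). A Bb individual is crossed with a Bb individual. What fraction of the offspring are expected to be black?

Punnett square for Bb × Bb:
Offspring genotypes: 1 BB, 2 Bb, 1 bb
black: 3, red: 1
black: 3 out of 4
Probability: 3/4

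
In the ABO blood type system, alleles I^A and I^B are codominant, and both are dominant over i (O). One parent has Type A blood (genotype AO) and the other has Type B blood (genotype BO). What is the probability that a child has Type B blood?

Cross: AO × BO
Possible offspring genotypes: 1 AB, 1 AO, 1 BO, 1 OO
Blood type counts: 1 Type AB, 1 Type A, 1 Type B, 1 Type O
Probability of Type B: 1/4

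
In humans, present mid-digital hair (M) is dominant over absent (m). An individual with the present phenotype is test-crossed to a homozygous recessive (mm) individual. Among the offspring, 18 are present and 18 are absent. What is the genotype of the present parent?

Test cross: ? × mm
Offspring: 18 present, 18 absent — approximately 1:1.
A 1:1 ratio in a test cross indicates the unknown parent is heterozygous (Mm).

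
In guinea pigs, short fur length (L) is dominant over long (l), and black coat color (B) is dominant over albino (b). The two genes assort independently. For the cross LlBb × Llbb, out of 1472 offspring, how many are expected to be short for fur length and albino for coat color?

Dihybrid cross LlBb × Llbb — consider each gene separately:
fur length: Ll × Ll → 1 LL, 2 Ll, 1 ll → 3 L_ : 1 ll (out of 4)
coat color: Bb × bb → 2 Bb, 2 bb → 2 B_ : 2 bb (out of 4)
Looking for: short (L_) and albino (bb)
P(short) = 3/4, P(albino) = 2/4
P(both) = 3/4 × 2/4 = 6/16 = 3/8
Expected count = 3/8 × 1472 = 552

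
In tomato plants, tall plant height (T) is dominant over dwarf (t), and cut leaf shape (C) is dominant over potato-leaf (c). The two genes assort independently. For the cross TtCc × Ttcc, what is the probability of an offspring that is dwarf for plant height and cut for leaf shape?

Dihybrid cross TtCc × Ttcc — consider each gene separately:
plant height: Tt × Tt → 1 TT, 2 Tt, 1 tt → 3 T_ : 1 tt (out of 4)
leaf shape: Cc × cc → 2 Cc, 2 cc → 2 C_ : 2 cc (out of 4)
Looking for: dwarf (tt) and cut (C_)
P(dwarf) = 1/4, P(cut) = 2/4
P(both) = 1/4 × 2/4 = 2/16 = 1/8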